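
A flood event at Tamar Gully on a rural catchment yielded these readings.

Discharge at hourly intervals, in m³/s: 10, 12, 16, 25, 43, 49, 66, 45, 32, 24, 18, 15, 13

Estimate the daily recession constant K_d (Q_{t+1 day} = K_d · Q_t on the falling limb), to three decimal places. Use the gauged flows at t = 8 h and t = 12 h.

Between t = 8 h and t = 12 h the flow falls from 32 to 13 m³/s over 4×1 h = 4 h.
Per-interval ratio K = (13/32)^(1/4) = 0.7984; K_d = K^(24/1) = 0.004.

K_d ≈ 0.004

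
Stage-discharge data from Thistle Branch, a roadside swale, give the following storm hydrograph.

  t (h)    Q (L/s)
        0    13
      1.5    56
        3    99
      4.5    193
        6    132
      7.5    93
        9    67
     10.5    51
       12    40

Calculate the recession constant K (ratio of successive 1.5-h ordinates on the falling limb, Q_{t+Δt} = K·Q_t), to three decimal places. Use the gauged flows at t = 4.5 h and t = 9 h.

K ≈ 0.703

Using the recession-limb readings at t = 4.5 h and t = 9 h: Q falls from 193 to 67 L/s over 3 intervals.
K = (Q₂/Q₁)^(1/3) = (67/193)^(1/3) = 0.703.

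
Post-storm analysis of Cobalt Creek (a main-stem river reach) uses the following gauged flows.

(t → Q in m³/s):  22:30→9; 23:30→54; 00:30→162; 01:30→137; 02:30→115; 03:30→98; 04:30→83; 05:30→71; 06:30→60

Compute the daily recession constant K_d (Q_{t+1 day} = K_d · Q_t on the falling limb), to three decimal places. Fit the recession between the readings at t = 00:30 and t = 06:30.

Between t = 00:30 and t = 06:30 the flow falls from 162 to 60 m³/s over 6×1 h = 6 h.
Per-interval ratio K = (60/162)^(1/6) = 0.8474; K_d = K^(24/1) = 0.019.

K_d ≈ 0.019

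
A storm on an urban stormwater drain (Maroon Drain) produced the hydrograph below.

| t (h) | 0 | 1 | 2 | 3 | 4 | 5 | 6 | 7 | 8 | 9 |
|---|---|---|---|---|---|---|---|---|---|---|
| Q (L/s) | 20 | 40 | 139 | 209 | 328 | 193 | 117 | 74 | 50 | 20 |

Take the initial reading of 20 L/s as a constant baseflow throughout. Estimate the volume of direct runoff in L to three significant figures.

V ≈ 3.56 × 10^6 L

Direct-runoff ordinates (Q − Q_b): 0.0, 20.0, 119.0, 189.0, 308.0, 173.0, 97.0, 54.0, 30.0, 0.0 L/s.
ΣQ_DR = 990.0 L/s.
With Δt = 1 h = 3600 s, V = ΣQ_DR · Δt = 990.0 × 3600 = 3.56 × 10^6 L.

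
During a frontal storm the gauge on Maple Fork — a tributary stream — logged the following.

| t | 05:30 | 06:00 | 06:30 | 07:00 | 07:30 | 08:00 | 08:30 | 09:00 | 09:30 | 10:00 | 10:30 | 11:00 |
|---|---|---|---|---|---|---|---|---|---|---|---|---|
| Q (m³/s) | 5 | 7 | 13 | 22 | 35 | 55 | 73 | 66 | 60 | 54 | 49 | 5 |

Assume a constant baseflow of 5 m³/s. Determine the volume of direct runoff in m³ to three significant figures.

Direct-runoff ordinates (Q − Q_b): 0.0, 2.0, 8.0, 17.0, 30.0, 50.0, 68.0, 61.0, 55.0, 49.0, 44.0, 0.0 m³/s.
ΣQ_DR = 384.0 m³/s.
With Δt = 0.5 h = 1800 s, V = ΣQ_DR · Δt = 384.0 × 1800 = 6.91 × 10^5 m³.

V ≈ 6.91 × 10^5 m³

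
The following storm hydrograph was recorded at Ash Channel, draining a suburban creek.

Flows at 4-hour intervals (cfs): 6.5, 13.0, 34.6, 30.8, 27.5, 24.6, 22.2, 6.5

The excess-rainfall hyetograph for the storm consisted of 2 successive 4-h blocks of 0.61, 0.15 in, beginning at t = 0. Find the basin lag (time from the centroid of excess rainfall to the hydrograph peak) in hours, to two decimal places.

Centroid of excess rainfall: t_c = Σ P_i·t̄_i / ΣP_i = 2.7895 h (block centres at 2, 6 h).
Hydrograph peak occurs at t = 8 h, so basin lag t_L = 8 − 2.7895 = 5.21 h.

t_L ≈ 5.21 h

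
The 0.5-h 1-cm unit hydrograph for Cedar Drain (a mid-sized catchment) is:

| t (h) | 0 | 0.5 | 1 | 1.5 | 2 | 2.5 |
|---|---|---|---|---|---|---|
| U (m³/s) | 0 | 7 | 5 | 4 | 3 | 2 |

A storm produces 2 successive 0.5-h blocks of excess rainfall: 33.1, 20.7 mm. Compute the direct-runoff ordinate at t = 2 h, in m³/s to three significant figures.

By discrete convolution, Q_j = Σ (P_i / 10 mm) · U_{j−i}.
At t = 2 h (j=4): Q = (33.1/10)·3 + (20.7/10)·4 = 18.2 m³/s.

Q ≈ 18.2 m³/s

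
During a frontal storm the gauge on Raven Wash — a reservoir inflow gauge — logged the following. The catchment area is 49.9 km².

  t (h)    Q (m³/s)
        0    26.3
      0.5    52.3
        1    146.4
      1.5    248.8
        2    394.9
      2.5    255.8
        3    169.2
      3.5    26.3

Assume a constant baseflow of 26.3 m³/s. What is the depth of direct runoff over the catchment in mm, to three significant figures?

d ≈ 40.0 mm

Direct runoff: 0.0, 26.0, 120.1, 222.5, 368.6, 229.5, 142.9, 0.0 m³/s; ΣQ_DR = 1110 m³/s.
V = ΣQ_DR · Δt = 1110 × 1800 s = 1.997 × 10^6 m³.
Over A = 49.9 km², depth = V / A = 40.0 mm.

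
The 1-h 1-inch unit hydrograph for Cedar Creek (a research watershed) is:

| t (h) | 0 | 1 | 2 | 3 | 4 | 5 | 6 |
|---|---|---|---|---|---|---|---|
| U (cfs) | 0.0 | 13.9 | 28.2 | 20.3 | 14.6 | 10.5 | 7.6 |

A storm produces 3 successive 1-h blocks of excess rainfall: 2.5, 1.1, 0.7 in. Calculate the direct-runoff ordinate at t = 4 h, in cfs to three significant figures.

By discrete convolution, Q_j = Σ (P_i / 1 in) · U_{j−i}.
At t = 4 h (j=4): Q = (2.5/1)·14.6 + (1.1/1)·20.3 + (0.7/1)·28.2 = 78.6 cfs.

Q ≈ 78.6 cfs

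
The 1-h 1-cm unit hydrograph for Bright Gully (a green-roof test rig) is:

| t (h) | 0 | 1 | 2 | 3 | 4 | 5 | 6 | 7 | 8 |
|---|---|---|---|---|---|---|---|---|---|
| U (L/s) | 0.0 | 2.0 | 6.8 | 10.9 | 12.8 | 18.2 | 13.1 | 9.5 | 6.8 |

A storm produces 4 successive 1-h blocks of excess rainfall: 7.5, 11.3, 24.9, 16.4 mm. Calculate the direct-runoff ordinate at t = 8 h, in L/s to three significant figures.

Q ≈ 78.3 L/s

By discrete convolution, Q_j = Σ (P_i / 10 mm) · U_{j−i}.
At t = 8 h (j=8): Q = (7.5/10)·6.8 + (11.3/10)·9.5 + (24.9/10)·13.1 + (16.4/10)·18.2 = 78.3 L/s.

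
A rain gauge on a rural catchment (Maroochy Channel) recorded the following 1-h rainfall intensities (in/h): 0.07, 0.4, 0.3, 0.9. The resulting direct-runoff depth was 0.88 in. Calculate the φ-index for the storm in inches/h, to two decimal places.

φ ≈ 0.24 in/h

Only the 3 blocks with intensity above φ contribute runoff: 0.4, 0.3, 0.9 in/h.
Σ(I−φ)·Δt = d  ⇒  (0.4+0.3+0.9 − 3φ)·1 = 0.88
φ = (1.600 − 0.88/1) / 3 = 0.24 in/h.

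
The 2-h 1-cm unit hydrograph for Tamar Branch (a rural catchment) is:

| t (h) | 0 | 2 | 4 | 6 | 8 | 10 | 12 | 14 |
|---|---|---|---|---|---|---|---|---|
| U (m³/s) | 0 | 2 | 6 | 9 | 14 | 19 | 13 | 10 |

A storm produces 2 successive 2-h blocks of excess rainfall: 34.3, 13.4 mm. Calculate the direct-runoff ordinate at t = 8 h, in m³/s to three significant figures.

Q ≈ 60.1 m³/s

By discrete convolution, Q_j = Σ (P_i / 10 mm) · U_{j−i}.
At t = 8 h (j=4): Q = (34.3/10)·14 + (13.4/10)·9 = 60.1 m³/s.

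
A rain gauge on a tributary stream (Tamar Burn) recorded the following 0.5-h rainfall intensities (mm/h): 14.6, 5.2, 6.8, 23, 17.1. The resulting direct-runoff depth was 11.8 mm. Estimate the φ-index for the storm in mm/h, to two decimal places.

Only the 3 blocks with intensity above φ contribute runoff: 14.6, 23, 17.1 mm/h.
Σ(I−φ)·Δt = d  ⇒  (14.6+23+17.1 − 3φ)·0.5 = 11.8
φ = (54.70 − 11.8/0.5) / 3 = 10.37 mm/h.

φ ≈ 10.37 mm/h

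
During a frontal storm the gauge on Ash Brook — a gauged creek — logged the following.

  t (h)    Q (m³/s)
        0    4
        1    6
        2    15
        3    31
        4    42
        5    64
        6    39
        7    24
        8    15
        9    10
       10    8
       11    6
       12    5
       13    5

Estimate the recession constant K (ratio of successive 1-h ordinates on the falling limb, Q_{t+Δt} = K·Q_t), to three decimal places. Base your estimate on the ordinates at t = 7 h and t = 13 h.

Using the recession-limb readings at t = 7 h and t = 13 h: Q falls from 24 to 5 m³/s over 6 intervals.
K = (Q₂/Q₁)^(1/6) = (5/24)^(1/6) = 0.770.

K ≈ 0.770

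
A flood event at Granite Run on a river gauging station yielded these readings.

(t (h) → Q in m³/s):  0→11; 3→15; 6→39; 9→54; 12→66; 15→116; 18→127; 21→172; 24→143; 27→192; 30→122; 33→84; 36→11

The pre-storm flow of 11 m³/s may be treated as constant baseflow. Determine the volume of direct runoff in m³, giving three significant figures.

Direct-runoff ordinates (Q − Q_b): 0.0, 4.0, 28.0, 43.0, 55.0, 105.0, 116.0, 161.0, 132.0, 181.0, 111.0, 73.0, 0.0 m³/s.
ΣQ_DR = 1009 m³/s.
With Δt = 3 h = 10800 s, V = ΣQ_DR · Δt = 1009 × 10800 = 1.09 × 10^7 m³.

V ≈ 1.09 × 10^7 m³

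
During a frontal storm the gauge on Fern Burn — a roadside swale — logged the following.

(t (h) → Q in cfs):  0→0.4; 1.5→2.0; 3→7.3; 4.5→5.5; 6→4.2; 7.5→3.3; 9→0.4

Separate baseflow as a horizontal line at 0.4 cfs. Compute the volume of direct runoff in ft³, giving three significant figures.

Direct-runoff ordinates (Q − Q_b): 0.0, 1.6, 6.9, 5.1, 3.8, 2.9, 0.0 cfs.
ΣQ_DR = 20.30 cfs.
With Δt = 1.5 h = 5400 s, V = ΣQ_DR · Δt = 20.30 × 5400 = 1.10 × 10^5 ft³.

V ≈ 1.10 × 10^5 ft³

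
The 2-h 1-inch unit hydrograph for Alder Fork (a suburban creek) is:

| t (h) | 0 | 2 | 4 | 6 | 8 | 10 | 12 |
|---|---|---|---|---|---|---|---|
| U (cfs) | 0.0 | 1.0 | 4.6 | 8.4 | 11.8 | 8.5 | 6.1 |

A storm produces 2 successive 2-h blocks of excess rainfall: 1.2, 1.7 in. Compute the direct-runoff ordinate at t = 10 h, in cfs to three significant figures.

By discrete convolution, Q_j = Σ (P_i / 1 in) · U_{j−i}.
At t = 10 h (j=5): Q = (1.2/1)·8.5 + (1.7/1)·11.8 = 30.3 cfs.

Q ≈ 30.3 cfs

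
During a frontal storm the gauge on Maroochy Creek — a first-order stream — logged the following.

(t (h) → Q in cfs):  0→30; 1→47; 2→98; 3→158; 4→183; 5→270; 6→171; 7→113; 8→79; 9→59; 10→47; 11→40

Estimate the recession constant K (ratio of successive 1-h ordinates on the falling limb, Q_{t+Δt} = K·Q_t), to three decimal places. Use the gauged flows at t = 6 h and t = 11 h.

K ≈ 0.748

Using the recession-limb readings at t = 6 h and t = 11 h: Q falls from 171 to 40 cfs over 5 intervals.
K = (Q₂/Q₁)^(1/5) = (40/171)^(1/5) = 0.748.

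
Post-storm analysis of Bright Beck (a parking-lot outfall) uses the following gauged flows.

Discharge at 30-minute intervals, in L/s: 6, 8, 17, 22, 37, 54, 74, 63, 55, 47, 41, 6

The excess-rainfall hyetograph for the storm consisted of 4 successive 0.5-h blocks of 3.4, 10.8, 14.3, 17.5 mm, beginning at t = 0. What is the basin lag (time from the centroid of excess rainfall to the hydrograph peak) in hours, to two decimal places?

t_L ≈ 1.75 h

Centroid of excess rainfall: t_c = Σ P_i·t̄_i / ΣP_i = 1.2489 h (block centres at 0.25, 0.75, 1.25, 1.75 h).
Hydrograph peak occurs at t = 3 h, so basin lag t_L = 3 − 1.2489 = 1.75 h.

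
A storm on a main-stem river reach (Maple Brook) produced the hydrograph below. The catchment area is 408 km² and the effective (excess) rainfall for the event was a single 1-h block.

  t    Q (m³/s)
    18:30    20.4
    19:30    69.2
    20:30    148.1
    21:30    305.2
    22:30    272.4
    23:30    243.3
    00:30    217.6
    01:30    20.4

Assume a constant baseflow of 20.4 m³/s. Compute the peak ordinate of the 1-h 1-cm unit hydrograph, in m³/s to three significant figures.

U_p ≈ 285 m³/s

Direct runoff: 0.0, 48.8, 127.7, 284.8, 252.0, 222.9, 197.2, 0.0 m³/s; ΣQ_DR = 1133 m³/s, peak = 284.8 m³/s.
Runoff depth d = ΣQ_DR·Δt / A = 1133 × 3600 / (408 km²) = 10.00 mm.
The 1-cm UH is the DRH scaled by (10 mm)/d, so U_p = 284.8 × 10/10.00 = 285 m³/s.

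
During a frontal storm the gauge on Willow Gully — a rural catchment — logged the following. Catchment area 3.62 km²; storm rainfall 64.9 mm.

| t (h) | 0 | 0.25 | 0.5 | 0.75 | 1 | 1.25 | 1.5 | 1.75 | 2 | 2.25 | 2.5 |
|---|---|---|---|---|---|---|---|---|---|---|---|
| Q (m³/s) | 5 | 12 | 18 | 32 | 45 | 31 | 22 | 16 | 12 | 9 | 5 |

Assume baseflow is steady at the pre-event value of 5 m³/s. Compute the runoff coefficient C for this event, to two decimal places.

C ≈ 0.58

ΣQ_DR = 152.0 m³/s; V = ΣQ_DR·Δt = 1.368 × 10^5 m³.
Runoff depth d = V / A = 37.79 mm.
C = d / P = 37.79 / 64.9 = 0.58.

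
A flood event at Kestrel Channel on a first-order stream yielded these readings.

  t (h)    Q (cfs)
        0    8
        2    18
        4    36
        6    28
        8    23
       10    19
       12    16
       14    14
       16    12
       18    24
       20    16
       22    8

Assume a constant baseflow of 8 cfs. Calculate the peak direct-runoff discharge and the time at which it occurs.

Subtracting baseflow gives direct-runoff ordinates: 0.0, 10.0, 28.0, 20.0, 15.0, 11.0, 8.0, 6.0, 4.0, 16.0, 8.0, 0.0 cfs.
The maximum is 28.0 cfs, occurring at the reading for t = 4 h.

Q_p = 28.0 cfs at t = 4 h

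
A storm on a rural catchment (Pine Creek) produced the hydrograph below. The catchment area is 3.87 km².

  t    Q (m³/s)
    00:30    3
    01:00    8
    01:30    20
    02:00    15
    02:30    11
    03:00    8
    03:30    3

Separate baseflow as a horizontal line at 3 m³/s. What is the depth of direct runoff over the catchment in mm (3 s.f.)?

Direct runoff: 0.0, 5.0, 17.0, 12.0, 8.0, 5.0, 0.0 m³/s; ΣQ_DR = 47.00 m³/s.
V = ΣQ_DR · Δt = 47.00 × 1800 s = 84600 m³.
Over A = 3.87 km², depth = V / A = 21.9 mm.

d ≈ 21.9 mm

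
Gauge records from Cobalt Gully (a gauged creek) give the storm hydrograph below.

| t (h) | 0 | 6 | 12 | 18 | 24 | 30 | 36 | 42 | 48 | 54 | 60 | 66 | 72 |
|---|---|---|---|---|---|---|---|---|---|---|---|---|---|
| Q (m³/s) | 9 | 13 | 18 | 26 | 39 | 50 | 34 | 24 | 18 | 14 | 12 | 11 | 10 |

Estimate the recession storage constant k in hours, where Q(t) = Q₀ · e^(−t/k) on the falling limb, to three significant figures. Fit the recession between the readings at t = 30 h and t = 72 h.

k ≈ 26.1 h

On the falling limb, Q drops from 50 to 10 m³/s between t = 30 h and t = 72 h (Δt = 42 h).
k = −Δt / ln(Q₂/Q₁) = −42 / ln(10/50) = 26.1 h.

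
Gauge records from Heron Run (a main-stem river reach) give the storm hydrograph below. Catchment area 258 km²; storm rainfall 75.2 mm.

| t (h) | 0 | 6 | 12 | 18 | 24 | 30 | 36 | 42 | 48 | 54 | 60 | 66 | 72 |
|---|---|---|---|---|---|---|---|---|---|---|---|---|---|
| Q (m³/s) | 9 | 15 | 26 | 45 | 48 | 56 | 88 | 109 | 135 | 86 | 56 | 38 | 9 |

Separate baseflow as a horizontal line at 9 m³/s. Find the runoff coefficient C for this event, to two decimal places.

C ≈ 0.67

ΣQ_DR = 603.0 m³/s; V = ΣQ_DR·Δt = 1.302 × 10^7 m³.
Runoff depth d = V / A = 50.48 mm.
C = d / P = 50.48 / 75.2 = 0.67.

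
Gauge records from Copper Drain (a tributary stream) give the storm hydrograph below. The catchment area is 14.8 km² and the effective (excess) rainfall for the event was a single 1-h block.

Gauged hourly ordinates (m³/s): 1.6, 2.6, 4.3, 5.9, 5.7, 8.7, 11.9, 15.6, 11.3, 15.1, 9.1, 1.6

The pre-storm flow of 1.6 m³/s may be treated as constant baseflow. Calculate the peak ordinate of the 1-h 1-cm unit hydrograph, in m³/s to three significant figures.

Direct runoff: 0.0, 1.0, 2.7, 4.3, 4.1, 7.1, 10.3, 14.0, 9.7, 13.5, 7.5, 0.0 m³/s; ΣQ_DR = 74.20 m³/s, peak = 14.0 m³/s.
Runoff depth d = ΣQ_DR·Δt / A = 74.20 × 3600 / (14.8 km²) = 18.05 mm.
The 1-cm UH is the DRH scaled by (10 mm)/d, so U_p = 14.0 × 10/18.05 = 7.76 m³/s.

U_p ≈ 7.76 m³/s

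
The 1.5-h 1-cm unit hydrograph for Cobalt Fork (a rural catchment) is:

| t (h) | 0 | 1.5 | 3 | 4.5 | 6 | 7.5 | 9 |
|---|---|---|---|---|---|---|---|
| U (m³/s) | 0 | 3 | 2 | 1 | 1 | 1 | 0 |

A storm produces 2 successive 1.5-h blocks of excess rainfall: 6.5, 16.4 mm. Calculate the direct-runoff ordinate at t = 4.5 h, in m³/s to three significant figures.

Q ≈ 3.93 m³/s

By discrete convolution, Q_j = Σ (P_i / 10 mm) · U_{j−i}.
At t = 4.5 h (j=3): Q = (6.5/10)·1 + (16.4/10)·2 = 3.93 m³/s.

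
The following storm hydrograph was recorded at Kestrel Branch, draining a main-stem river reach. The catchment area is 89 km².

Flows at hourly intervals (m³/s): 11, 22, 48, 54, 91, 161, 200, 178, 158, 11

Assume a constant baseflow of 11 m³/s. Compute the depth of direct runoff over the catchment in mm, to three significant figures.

Direct runoff: 0.0, 11.0, 37.0, 43.0, 80.0, 150.0, 189.0, 167.0, 147.0, 0.0 m³/s; ΣQ_DR = 824.0 m³/s.
V = ΣQ_DR · Δt = 824.0 × 3600 s = 2.966 × 10^6 m³.
Over A = 89 km², depth = V / A = 33.3 mm.

d ≈ 33.3 mm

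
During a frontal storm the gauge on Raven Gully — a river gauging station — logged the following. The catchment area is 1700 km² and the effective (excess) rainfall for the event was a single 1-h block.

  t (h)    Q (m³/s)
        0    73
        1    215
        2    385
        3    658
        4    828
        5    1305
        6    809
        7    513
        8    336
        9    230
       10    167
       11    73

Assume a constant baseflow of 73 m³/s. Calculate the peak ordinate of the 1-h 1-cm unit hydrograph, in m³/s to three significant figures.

Direct runoff: 0.0, 142.0, 312.0, 585.0, 755.0, 1232.0, 736.0, 440.0, 263.0, 157.0, 94.0, 0.0 m³/s; ΣQ_DR = 4716 m³/s, peak = 1232.0 m³/s.
Runoff depth d = ΣQ_DR·Δt / A = 4716 × 3600 / (1700 km²) = 9.987 mm.
The 1-cm UH is the DRH scaled by (10 mm)/d, so U_p = 1232.0 × 10/9.987 = 1230 m³/s.

U_p ≈ 1230 m³/s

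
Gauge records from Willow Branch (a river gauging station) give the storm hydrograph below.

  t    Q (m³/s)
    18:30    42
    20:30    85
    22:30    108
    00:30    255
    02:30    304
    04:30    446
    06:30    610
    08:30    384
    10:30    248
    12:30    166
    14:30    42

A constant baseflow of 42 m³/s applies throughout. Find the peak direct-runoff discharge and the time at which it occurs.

Subtracting baseflow gives direct-runoff ordinates: 0.0, 43.0, 66.0, 213.0, 262.0, 404.0, 568.0, 342.0, 206.0, 124.0, 0.0 m³/s.
The maximum is 568.0 m³/s, occurring at the reading for t = 06:30.

Q_p = 568.0 m³/s at t = 06:30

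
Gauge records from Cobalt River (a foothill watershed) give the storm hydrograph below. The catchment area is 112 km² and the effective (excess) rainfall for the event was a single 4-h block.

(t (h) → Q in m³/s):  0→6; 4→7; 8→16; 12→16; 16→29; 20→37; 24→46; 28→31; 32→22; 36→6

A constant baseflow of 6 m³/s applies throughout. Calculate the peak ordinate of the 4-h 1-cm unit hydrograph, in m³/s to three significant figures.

Direct runoff: 0.0, 1.0, 10.0, 10.0, 23.0, 31.0, 40.0, 25.0, 16.0, 0.0 m³/s; ΣQ_DR = 156.0 m³/s, peak = 40.0 m³/s.
Runoff depth d = ΣQ_DR·Δt / A = 156.0 × 14400 / (112 km²) = 20.06 mm.
The 1-cm UH is the DRH scaled by (10 mm)/d, so U_p = 40.0 × 10/20.06 = 19.9 m³/s.

U_p ≈ 19.9 m³/s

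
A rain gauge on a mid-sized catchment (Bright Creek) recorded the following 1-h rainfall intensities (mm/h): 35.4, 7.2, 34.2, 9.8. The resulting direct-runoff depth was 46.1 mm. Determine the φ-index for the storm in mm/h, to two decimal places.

Only the 2 blocks with intensity above φ contribute runoff: 35.4, 34.2 mm/h.
Σ(I−φ)·Δt = d  ⇒  (35.4+34.2 − 2φ)·1 = 46.1
φ = (69.60 − 46.1/1) / 2 = 11.75 mm/h.

φ ≈ 11.75 mm/h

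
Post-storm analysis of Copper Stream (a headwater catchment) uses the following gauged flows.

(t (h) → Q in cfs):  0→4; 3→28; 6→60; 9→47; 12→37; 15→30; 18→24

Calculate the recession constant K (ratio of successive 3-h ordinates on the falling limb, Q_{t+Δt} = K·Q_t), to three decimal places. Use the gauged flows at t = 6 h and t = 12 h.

K ≈ 0.785

Using the recession-limb readings at t = 6 h and t = 12 h: Q falls from 60 to 37 cfs over 2 intervals.
K = (Q₂/Q₁)^(1/2) = (37/60)^(1/2) = 0.785.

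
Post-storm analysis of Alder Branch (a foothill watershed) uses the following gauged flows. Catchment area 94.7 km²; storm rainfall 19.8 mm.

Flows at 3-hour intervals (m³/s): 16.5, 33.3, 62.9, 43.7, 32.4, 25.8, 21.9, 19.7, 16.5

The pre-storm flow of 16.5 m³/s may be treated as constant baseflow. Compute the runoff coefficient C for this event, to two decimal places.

C ≈ 0.72

ΣQ_DR = 124.2 m³/s; V = ΣQ_DR·Δt = 1.341 × 10^6 m³.
Runoff depth d = V / A = 14.16 mm.
C = d / P = 14.16 / 19.8 = 0.72.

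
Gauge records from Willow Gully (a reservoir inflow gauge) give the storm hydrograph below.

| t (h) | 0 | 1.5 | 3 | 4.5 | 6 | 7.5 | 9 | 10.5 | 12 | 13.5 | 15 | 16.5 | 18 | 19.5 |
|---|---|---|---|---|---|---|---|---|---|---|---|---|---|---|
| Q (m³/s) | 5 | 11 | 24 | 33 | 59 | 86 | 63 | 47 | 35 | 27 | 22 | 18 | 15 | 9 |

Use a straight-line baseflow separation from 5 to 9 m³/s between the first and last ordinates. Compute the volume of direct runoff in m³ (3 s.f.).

Direct-runoff ordinates (Q − Q_b): 0.00, 5.69, 18.38, 27.08, 52.77, 79.46, 56.15, 39.85, 27.54, 19.23, 13.92, 9.62, 6.31, 0.00 m³/s.
ΣQ_DR = 356.0 m³/s.
With Δt = 1.5 h = 5400 s, V = ΣQ_DR · Δt = 356.0 × 5400 = 1.92 × 10^6 m³.

V ≈ 1.92 × 10^6 m³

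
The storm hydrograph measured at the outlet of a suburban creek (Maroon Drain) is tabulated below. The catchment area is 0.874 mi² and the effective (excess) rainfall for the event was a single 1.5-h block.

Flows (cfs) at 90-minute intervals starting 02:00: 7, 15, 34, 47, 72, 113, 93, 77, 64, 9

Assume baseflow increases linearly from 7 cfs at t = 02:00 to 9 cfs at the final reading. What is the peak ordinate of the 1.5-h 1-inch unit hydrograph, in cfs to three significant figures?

Direct runoff: 0.00, 7.78, 26.56, 39.33, 64.11, 104.89, 84.67, 68.44, 55.22, 0.00 cfs; ΣQ_DR = 451.0 cfs, peak = 104.89 cfs.
Runoff depth d = ΣQ_DR·Δt / A = 451.0 × 5400 / (0.874 mi²) = 1.199 in.
The 1-inch UH is the DRH scaled by (1 in)/d, so U_p = 104.89 × 1/1.199 = 87.4 cfs.

U_p ≈ 87.4 cfs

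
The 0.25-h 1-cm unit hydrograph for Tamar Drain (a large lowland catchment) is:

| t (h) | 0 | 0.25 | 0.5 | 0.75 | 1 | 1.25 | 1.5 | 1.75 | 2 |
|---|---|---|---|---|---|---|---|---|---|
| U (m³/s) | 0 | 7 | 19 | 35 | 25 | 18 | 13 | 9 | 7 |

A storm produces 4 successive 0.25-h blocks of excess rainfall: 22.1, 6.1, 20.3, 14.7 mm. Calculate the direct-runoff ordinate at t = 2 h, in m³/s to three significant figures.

Q ≈ 73.8 m³/s

By discrete convolution, Q_j = Σ (P_i / 10 mm) · U_{j−i}.
At t = 2 h (j=8): Q = (22.1/10)·7 + (6.1/10)·9 + (20.3/10)·13 + (14.7/10)·18 = 73.8 m³/s.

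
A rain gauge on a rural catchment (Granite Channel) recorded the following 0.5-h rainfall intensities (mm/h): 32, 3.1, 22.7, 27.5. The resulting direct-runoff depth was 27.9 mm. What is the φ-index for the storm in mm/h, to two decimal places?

φ ≈ 8.80 mm/h

Only the 3 blocks with intensity above φ contribute runoff: 32, 22.7, 27.5 mm/h.
Σ(I−φ)·Δt = d  ⇒  (32+22.7+27.5 − 3φ)·0.5 = 27.9
φ = (82.20 − 27.9/0.5) / 3 = 8.80 mm/h.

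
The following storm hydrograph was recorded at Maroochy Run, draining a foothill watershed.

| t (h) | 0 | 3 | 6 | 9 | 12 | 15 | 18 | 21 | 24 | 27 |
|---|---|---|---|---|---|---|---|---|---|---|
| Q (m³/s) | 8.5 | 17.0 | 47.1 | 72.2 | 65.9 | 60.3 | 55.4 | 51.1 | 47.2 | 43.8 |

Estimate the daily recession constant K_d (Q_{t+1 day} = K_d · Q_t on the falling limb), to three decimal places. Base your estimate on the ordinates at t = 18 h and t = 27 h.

Between t = 18 h and t = 27 h the flow falls from 55.4 to 43.8 m³/s over 3×3 h = 9 h.
Per-interval ratio K = (43.8/55.4)^(1/3) = 0.9247; K_d = K^(24/3) = 0.534.

K_d ≈ 0.534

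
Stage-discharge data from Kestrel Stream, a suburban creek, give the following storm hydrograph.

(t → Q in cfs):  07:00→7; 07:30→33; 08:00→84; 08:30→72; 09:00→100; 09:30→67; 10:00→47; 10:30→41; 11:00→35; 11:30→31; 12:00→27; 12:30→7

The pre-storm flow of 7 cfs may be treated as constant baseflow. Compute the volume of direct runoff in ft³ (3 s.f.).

V ≈ 8.41 × 10^5 ft³

Direct-runoff ordinates (Q − Q_b): 0.0, 26.0, 77.0, 65.0, 93.0, 60.0, 40.0, 34.0, 28.0, 24.0, 20.0, 0.0 cfs.
ΣQ_DR = 467.0 cfs.
With Δt = 0.5 h = 1800 s, V = ΣQ_DR · Δt = 467.0 × 1800 = 8.41 × 10^5 ft³.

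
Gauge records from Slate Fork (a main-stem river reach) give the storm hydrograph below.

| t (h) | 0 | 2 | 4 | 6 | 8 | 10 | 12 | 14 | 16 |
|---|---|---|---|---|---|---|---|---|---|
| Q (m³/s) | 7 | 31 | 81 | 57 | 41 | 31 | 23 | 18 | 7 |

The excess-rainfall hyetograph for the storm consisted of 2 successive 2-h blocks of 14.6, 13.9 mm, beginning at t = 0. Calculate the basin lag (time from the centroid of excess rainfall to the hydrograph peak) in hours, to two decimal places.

Centroid of excess rainfall: t_c = Σ P_i·t̄_i / ΣP_i = 1.9754 h (block centres at 1, 3 h).
Hydrograph peak occurs at t = 4 h, so basin lag t_L = 4 − 1.9754 = 2.02 h.

t_L ≈ 2.02 h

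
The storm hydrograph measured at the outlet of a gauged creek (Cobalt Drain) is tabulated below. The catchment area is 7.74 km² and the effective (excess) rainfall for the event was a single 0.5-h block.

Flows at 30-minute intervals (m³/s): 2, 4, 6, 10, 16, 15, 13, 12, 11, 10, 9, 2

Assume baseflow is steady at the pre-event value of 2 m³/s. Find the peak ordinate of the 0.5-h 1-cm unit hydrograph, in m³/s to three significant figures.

Direct runoff: 0.0, 2.0, 4.0, 8.0, 14.0, 13.0, 11.0, 10.0, 9.0, 8.0, 7.0, 0.0 m³/s; ΣQ_DR = 86.00 m³/s, peak = 14.0 m³/s.
Runoff depth d = ΣQ_DR·Δt / A = 86.00 × 1800 / (7.74 km²) = 20.00 mm.
The 1-cm UH is the DRH scaled by (10 mm)/d, so U_p = 14.0 × 10/20.00 = 7.00 m³/s.

U_p ≈ 7.00 m³/s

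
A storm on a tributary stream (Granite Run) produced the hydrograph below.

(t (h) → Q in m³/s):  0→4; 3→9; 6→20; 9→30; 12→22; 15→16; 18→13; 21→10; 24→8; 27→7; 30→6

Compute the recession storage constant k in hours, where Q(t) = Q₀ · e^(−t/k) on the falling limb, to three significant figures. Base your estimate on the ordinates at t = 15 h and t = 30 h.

On the falling limb, Q drops from 16 to 6 m³/s between t = 15 h and t = 30 h (Δt = 15 h).
k = −Δt / ln(Q₂/Q₁) = −15 / ln(6/16) = 15.3 h.

k ≈ 15.3 h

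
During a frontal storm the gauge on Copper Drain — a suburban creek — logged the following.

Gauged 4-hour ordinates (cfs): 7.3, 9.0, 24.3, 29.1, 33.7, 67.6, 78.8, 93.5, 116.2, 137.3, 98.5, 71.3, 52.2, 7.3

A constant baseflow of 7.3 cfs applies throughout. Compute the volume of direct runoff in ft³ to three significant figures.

Direct-runoff ordinates (Q − Q_b): 0.0, 1.7, 17.0, 21.8, 26.4, 60.3, 71.5, 86.2, 108.9, 130.0, 91.2, 64.0, 44.9, 0.0 cfs.
ΣQ_DR = 723.9 cfs.
With Δt = 4 h = 14400 s, V = ΣQ_DR · Δt = 723.9 × 14400 = 1.04 × 10^7 ft³.

V ≈ 1.04 × 10^7 ft³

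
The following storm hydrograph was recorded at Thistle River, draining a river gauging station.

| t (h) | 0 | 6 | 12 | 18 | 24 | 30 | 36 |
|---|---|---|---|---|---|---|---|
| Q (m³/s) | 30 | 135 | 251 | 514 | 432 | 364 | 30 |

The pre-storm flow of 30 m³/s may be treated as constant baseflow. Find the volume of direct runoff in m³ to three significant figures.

Direct-runoff ordinates (Q − Q_b): 0.0, 105.0, 221.0, 484.0, 402.0, 334.0, 0.0 m³/s.
ΣQ_DR = 1546 m³/s.
With Δt = 6 h = 21600 s, V = ΣQ_DR · Δt = 1546 × 21600 = 3.34 × 10^7 m³.

V ≈ 3.34 × 10^7 m³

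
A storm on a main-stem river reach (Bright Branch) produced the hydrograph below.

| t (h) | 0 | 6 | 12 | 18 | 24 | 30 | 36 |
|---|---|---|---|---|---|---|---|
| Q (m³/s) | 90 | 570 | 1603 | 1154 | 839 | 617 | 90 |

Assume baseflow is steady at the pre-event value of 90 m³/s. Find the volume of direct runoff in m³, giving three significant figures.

Direct-runoff ordinates (Q − Q_b): 0.0, 480.0, 1513.0, 1064.0, 749.0, 527.0, 0.0 m³/s.
ΣQ_DR = 4333 m³/s.
With Δt = 6 h = 21600 s, V = ΣQ_DR · Δt = 4333 × 21600 = 9.36 × 10^7 m³.

V ≈ 9.36 × 10^7 m³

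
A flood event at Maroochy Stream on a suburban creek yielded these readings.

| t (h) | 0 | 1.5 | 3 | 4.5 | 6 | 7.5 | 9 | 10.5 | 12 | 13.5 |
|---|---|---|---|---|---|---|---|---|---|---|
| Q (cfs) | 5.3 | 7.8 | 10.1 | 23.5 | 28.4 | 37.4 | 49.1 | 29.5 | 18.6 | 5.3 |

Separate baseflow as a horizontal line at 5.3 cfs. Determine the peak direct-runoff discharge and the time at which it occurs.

Q_p = 43.8 cfs at t = 9 h

Subtracting baseflow gives direct-runoff ordinates: 0.0, 2.5, 4.8, 18.2, 23.1, 32.1, 43.8, 24.2, 13.3, 0.0 cfs.
The maximum is 43.8 cfs, occurring at the reading for t = 9 h.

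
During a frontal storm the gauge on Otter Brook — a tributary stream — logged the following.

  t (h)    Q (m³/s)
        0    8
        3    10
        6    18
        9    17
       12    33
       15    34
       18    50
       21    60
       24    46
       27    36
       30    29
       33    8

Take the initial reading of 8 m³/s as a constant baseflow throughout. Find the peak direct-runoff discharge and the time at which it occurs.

Subtracting baseflow gives direct-runoff ordinates: 0.0, 2.0, 10.0, 9.0, 25.0, 26.0, 42.0, 52.0, 38.0, 28.0, 21.0, 0.0 m³/s.
The maximum is 52.0 m³/s, occurring at the reading for t = 21 h.

Q_p = 52.0 m³/s at t = 21 h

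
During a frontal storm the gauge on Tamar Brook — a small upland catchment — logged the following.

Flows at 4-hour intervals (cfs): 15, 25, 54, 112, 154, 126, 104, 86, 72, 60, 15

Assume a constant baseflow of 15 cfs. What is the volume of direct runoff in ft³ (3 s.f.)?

V ≈ 9.48 × 10^6 ft³

Direct-runoff ordinates (Q − Q_b): 0.0, 10.0, 39.0, 97.0, 139.0, 111.0, 89.0, 71.0, 57.0, 45.0, 0.0 cfs.
ΣQ_DR = 658.0 cfs.
With Δt = 4 h = 14400 s, V = ΣQ_DR · Δt = 658.0 × 14400 = 9.48 × 10^6 ft³.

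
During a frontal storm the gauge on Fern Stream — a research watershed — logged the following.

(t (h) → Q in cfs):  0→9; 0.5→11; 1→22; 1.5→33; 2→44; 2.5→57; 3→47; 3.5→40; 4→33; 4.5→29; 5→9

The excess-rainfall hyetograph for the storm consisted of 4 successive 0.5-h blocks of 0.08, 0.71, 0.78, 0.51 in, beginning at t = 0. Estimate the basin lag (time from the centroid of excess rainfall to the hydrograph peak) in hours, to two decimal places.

Centroid of excess rainfall: t_c = Σ P_i·t̄_i / ΣP_i = 1.1635 h (block centres at 0.25, 0.75, 1.25, 1.75 h).
Hydrograph peak occurs at t = 2.5 h, so basin lag t_L = 2.5 − 1.1635 = 1.34 h.

t_L ≈ 1.34 h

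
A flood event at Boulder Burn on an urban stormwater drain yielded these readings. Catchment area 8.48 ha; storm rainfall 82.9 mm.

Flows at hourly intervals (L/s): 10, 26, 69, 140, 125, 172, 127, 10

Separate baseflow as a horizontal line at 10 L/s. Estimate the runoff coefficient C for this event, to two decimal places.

C ≈ 0.31

ΣQ_DR = 599.0 L/s; V = ΣQ_DR·Δt = 2.156 × 10^6 L.
Runoff depth d = V / A = 25.43 mm.
C = d / P = 25.43 / 82.9 = 0.31.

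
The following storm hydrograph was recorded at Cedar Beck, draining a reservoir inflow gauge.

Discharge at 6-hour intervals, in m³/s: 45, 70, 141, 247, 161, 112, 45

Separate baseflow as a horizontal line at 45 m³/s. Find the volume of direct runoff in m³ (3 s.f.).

V ≈ 1.09 × 10^7 m³

Direct-runoff ordinates (Q − Q_b): 0.0, 25.0, 96.0, 202.0, 116.0, 67.0, 0.0 m³/s.
ΣQ_DR = 506.0 m³/s.
With Δt = 6 h = 21600 s, V = ΣQ_DR · Δt = 506.0 × 21600 = 1.09 × 10^7 m³.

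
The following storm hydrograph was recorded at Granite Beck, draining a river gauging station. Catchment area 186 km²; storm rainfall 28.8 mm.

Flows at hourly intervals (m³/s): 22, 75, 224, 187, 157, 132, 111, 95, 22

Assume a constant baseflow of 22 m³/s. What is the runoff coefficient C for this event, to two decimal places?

C ≈ 0.56

ΣQ_DR = 827.0 m³/s; V = ΣQ_DR·Δt = 2.977 × 10^6 m³.
Runoff depth d = V / A = 16.01 mm.
C = d / P = 16.01 / 28.8 = 0.56.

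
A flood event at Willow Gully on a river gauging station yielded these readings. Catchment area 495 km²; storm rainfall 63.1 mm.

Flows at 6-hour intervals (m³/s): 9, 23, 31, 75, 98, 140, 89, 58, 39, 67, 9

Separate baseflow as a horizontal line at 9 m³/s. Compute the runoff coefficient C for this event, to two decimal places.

ΣQ_DR = 539.0 m³/s; V = ΣQ_DR·Δt = 1.164 × 10^7 m³.
Runoff depth d = V / A = 23.52 mm.
C = d / P = 23.52 / 63.1 = 0.37.

C ≈ 0.37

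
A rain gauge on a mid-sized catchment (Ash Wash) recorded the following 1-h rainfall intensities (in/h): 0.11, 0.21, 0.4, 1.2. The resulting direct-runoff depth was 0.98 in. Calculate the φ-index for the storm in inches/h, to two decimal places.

Only the 2 blocks with intensity above φ contribute runoff: 0.4, 1.2 in/h.
Σ(I−φ)·Δt = d  ⇒  (0.4+1.2 − 2φ)·1 = 0.98
φ = (1.600 − 0.98/1) / 2 = 0.31 in/h.

φ ≈ 0.31 in/h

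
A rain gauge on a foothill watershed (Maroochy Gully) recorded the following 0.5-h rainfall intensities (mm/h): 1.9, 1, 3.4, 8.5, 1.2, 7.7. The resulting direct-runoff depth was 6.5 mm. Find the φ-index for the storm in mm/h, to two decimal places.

Only the 3 blocks with intensity above φ contribute runoff: 3.4, 8.5, 7.7 mm/h.
Σ(I−φ)·Δt = d  ⇒  (3.4+8.5+7.7 − 3φ)·0.5 = 6.5
φ = (19.60 − 6.5/0.5) / 3 = 2.20 mm/h.

φ ≈ 2.20 mm/h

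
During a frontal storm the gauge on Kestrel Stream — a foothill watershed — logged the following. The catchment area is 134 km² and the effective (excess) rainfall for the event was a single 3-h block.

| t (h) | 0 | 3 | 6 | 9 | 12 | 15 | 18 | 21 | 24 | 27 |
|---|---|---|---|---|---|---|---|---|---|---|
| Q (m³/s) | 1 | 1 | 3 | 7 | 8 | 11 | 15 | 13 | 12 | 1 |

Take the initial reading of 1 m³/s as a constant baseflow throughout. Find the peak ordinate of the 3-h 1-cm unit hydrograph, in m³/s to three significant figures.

Direct runoff: 0.0, 0.0, 2.0, 6.0, 7.0, 10.0, 14.0, 12.0, 11.0, 0.0 m³/s; ΣQ_DR = 62.00 m³/s, peak = 14.0 m³/s.
Runoff depth d = ΣQ_DR·Δt / A = 62.00 × 10800 / (134 km²) = 4.997 mm.
The 1-cm UH is the DRH scaled by (10 mm)/d, so U_p = 14.0 × 10/4.997 = 28.0 m³/s.

U_p ≈ 28.0 m³/s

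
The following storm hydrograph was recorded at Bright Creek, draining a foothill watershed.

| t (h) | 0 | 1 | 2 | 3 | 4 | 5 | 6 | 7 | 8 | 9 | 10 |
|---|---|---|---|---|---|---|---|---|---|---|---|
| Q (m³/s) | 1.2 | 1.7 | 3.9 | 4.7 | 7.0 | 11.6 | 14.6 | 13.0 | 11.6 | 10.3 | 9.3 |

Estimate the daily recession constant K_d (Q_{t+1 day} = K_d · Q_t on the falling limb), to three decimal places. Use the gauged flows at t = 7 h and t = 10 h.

K_d ≈ 0.069

Between t = 7 h and t = 10 h the flow falls from 13.0 to 9.3 m³/s over 3×1 h = 3 h.
Per-interval ratio K = (9.3/13.0)^(1/3) = 0.8944; K_d = K^(24/1) = 0.069.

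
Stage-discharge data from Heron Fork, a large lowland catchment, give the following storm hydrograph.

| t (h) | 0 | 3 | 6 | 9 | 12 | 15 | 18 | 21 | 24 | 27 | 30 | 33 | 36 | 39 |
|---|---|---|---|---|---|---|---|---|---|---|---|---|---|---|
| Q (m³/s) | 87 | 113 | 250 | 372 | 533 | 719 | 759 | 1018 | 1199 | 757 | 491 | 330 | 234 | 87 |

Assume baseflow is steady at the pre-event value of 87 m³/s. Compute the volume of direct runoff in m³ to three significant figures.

Direct-runoff ordinates (Q − Q_b): 0.0, 26.0, 163.0, 285.0, 446.0, 632.0, 672.0, 931.0, 1112.0, 670.0, 404.0, 243.0, 147.0, 0.0 m³/s.
ΣQ_DR = 5731 m³/s.
With Δt = 3 h = 10800 s, V = ΣQ_DR · Δt = 5731 × 10800 = 6.19 × 10^7 m³.

V ≈ 6.19 × 10^7 m³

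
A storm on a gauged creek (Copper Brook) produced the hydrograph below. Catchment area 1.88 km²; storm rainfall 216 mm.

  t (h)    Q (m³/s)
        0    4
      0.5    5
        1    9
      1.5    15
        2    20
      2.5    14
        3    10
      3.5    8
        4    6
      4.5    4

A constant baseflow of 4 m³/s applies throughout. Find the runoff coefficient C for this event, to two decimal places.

ΣQ_DR = 55.00 m³/s; V = ΣQ_DR·Δt = 99000 m³.
Runoff depth d = V / A = 52.66 mm.
C = d / P = 52.66 / 216 = 0.24.

C ≈ 0.24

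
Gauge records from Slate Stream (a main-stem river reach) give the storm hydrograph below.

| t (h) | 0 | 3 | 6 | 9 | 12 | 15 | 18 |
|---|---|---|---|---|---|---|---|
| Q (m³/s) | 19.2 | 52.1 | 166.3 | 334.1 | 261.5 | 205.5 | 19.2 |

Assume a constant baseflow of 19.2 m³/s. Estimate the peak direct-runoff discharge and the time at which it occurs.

Subtracting baseflow gives direct-runoff ordinates: 0.0, 32.9, 147.1, 314.9, 242.3, 186.3, 0.0 m³/s.
The maximum is 314.9 m³/s, occurring at the reading for t = 9 h.

Q_p = 314.9 m³/s at t = 9 h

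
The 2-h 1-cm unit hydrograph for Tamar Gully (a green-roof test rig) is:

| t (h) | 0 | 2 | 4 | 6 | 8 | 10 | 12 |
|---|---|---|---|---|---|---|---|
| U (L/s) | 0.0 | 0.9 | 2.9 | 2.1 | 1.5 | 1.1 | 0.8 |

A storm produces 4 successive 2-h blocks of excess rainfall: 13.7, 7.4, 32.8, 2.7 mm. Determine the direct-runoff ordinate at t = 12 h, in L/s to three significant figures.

Q ≈ 7.40 L/s

By discrete convolution, Q_j = Σ (P_i / 10 mm) · U_{j−i}.
At t = 12 h (j=6): Q = (13.7/10)·0.8 + (7.4/10)·1.1 + (32.8/10)·1.5 + (2.7/10)·2.1 = 7.40 L/s.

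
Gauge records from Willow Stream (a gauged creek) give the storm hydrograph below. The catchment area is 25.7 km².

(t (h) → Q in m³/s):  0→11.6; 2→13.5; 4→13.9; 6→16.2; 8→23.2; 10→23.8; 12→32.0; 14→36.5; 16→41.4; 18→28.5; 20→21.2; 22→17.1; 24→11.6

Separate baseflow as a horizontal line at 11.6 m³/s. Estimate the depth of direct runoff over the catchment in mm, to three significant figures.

Direct runoff: 0.0, 1.9, 2.3, 4.6, 11.6, 12.2, 20.4, 24.9, 29.8, 16.9, 9.6, 5.5, 0.0 m³/s; ΣQ_DR = 139.7 m³/s.
V = ΣQ_DR · Δt = 139.7 × 7200 s = 1.006 × 10^6 m³.
Over A = 25.7 km², depth = V / A = 39.1 mm.

d ≈ 39.1 mm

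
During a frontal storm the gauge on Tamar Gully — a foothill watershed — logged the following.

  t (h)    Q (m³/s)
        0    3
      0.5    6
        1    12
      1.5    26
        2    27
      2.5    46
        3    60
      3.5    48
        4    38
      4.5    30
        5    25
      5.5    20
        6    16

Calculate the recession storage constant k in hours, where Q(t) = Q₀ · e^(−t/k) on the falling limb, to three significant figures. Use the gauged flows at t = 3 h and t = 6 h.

On the falling limb, Q drops from 60 to 16 m³/s between t = 3 h and t = 6 h (Δt = 3 h).
k = −Δt / ln(Q₂/Q₁) = −3 / ln(16/60) = 2.27 h.

k ≈ 2.27 h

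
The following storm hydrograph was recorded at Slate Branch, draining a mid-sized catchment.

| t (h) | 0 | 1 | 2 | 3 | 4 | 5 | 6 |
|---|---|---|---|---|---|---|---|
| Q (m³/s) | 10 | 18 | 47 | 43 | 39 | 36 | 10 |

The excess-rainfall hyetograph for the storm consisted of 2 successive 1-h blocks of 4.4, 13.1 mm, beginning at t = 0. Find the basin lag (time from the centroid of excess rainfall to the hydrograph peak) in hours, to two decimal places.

t_L ≈ 0.75 h

Centroid of excess rainfall: t_c = Σ P_i·t̄_i / ΣP_i = 1.2486 h (block centres at 0.5, 1.5 h).
Hydrograph peak occurs at t = 2 h, so basin lag t_L = 2 − 1.2486 = 0.75 h.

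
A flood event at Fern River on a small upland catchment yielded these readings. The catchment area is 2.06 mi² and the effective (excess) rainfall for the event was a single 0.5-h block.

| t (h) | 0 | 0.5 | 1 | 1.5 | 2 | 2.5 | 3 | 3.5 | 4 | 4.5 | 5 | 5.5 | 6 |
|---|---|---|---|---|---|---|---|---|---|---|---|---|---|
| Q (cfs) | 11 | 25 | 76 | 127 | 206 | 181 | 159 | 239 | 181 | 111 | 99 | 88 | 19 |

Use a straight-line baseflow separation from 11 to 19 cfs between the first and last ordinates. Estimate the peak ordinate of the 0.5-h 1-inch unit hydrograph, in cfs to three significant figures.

Direct runoff: 0.00, 13.33, 63.67, 114.00, 192.33, 166.67, 144.00, 223.33, 164.67, 94.00, 81.33, 69.67, 0.00 cfs; ΣQ_DR = 1327 cfs, peak = 223.33 cfs.
Runoff depth d = ΣQ_DR·Δt / A = 1327 × 1800 / (2.06 mi²) = 0.4991 in.
The 1-inch UH is the DRH scaled by (1 in)/d, so U_p = 223.33 × 1/0.4991 = 447 cfs.

U_p ≈ 447 cfs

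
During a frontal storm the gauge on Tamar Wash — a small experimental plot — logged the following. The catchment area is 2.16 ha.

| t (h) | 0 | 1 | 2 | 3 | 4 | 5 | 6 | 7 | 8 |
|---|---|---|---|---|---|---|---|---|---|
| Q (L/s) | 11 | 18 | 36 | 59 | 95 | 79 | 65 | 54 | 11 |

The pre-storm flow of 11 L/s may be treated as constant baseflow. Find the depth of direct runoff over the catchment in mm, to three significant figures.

d ≈ 54.8 mm

Direct runoff: 0.0, 7.0, 25.0, 48.0, 84.0, 68.0, 54.0, 43.0, 0.0 L/s; ΣQ_DR = 329.0 L/s.
V = ΣQ_DR · Δt = 329.0 × 3600 s = 1.184 × 10^6 L.
Over A = 2.16 ha, depth = V / A = 54.8 mm.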